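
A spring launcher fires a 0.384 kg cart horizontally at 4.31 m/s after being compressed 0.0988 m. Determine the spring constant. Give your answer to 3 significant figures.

½kx² = ½mv²
k = mv²/x² = (0.384)(4.31)²/(0.0988)² = 730.8 N/m

k = 731 N/m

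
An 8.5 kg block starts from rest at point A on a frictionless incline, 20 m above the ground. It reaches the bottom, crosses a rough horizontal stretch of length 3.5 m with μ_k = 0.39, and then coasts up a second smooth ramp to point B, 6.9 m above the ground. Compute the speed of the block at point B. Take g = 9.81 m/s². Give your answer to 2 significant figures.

Energy at A: mgh₁ = (8.5)(9.81)(20) = 1667.7 J
Friction loss: W_f = μ_k mg d = 113.8 J
At B: ½mv² + mgh₂ = mgh₁ − W_f
½mv² = 1667.7 − 113.8 − 575.36 = 978.52 J
v = √(2 × 978.52/8.5) = 15.17 m/s

v = 15 m/s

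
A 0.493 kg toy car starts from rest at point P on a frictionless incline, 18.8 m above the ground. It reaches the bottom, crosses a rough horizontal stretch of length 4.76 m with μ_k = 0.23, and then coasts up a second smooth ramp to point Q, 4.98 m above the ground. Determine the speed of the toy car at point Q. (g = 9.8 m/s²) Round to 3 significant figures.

v = 15.8 m/s

Energy at P: mgh₁ = (0.493)(9.8)(18.8) = 90.830 J
Friction loss: W_f = μ_k mg d = 5.289 J
At Q: ½mv² + mgh₂ = mgh₁ − W_f
½mv² = 90.830 − 5.289 − 24.060 = 61.481 J
v = √(2 × 61.481/0.493) = 15.79 m/s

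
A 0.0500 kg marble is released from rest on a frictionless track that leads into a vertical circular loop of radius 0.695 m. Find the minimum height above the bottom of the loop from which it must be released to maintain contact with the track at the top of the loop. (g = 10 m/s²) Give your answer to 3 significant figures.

h = 1.74 m

At the top, for minimum speed gravity alone supplies the centripetal force: mg = mv_top²/r ⇒ v_top² = gr = 6.950 m²/s²
Energy conservation from release height h to the top (height 2r): mgh = ½mv_top² + mg(2r)
h = v_top²/(2g) + 2r = r/2 + 2r = 5r/2 = 1.737 m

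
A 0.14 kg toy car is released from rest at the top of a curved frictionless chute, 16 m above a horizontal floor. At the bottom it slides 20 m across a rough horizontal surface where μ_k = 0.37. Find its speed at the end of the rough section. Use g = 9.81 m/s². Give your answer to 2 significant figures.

Energy at the top = energy at the end + work done against friction:
mgh = ½mv² + μ_k m g d
W_f = μ_k mg d = (0.37)(0.14)(9.81)(20) = 10.16 J
½mv² = mgh − W_f = 21.974 − 10.16 = 11.811 J
v = √(2 × 11.811/0.14) = 12.99 m/s

v = 13 m/s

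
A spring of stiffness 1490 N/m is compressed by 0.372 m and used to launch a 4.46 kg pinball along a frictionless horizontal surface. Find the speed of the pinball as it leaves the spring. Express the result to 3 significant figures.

v = 6.80 m/s

Conservation of energy: ½kx² = ½mv²
v = x√(k/m) = 0.372 × √(1490/4.46) = 6.799 m/s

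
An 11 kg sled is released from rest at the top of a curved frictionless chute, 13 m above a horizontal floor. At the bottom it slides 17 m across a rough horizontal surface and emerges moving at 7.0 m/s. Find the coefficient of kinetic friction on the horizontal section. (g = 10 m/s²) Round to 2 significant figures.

Energy bookkeeping (friction removes W_f = μ_k N d):
mgh = ½mv² + μ_k m g d
mgh = 1430.0 J; ½mv² = 269.50 J
W_f = 1430.0 − 269.50 = 1160 J
μ_k = W_f/(mg·d) = 1160/(110.0 × 17) = 0.6206

μ_k = 0.62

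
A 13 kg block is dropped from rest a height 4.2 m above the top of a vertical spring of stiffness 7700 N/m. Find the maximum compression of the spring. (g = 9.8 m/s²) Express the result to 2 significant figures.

Take the reference level at the top of the uncompressed spring. At max compression the block has fallen H + x and is momentarily at rest:
mg(H + x) = ½kx²
½(7700)x² − (13)(9.8)x − (13)(9.8)(4.2) = 0
3850x² − 127.4x − 535.1 = 0
x = [127.4 + √(16231 + 8.2402e+06)]/(2 × 3850) = 0.3897 m

x = 0.39 m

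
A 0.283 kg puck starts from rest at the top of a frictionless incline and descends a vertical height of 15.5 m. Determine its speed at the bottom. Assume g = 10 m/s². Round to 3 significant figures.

v = 17.6 m/s

Equating total energy at the two states: mgh = ½mv²
The mass cancels from both sides.
v = √(2gh) = √(2 × 10 × 15.5) = √310.00 = 17.61 m/s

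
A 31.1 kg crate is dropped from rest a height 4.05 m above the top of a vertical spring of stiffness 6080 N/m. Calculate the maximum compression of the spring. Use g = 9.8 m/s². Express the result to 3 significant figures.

x = 0.689 m

Measuring PE from the top of the relaxed spring, at max compression the crate has dropped H + x with zero KE, so:
mg(H + x) = ½kx²
½(6080)x² − (31.1)(9.8)x − (31.1)(9.8)(4.05) = 0
3040x² − 304.8x − 1234 = 0
x = [304.8 + √(92891 + 1.5010e+07)]/(2 × 3040) = 0.6893 m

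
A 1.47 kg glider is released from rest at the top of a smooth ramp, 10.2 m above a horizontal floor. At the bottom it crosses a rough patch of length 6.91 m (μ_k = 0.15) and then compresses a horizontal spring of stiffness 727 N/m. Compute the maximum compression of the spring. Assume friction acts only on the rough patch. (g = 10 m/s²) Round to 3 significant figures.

Initial energy: E₁ = mgh = (1.47)(10)(10.2) = 149.94 J
Friction removes W_f = μ_k mg d = (0.15)(1.47)(10)(6.91) = 15.24 J
Energy reaching the spring: E = 149.94 − 15.24 = 134.70 J
At max compression ½kx² = E ⇒ x = √(2E/k) = √(2 × 134.70/727) = 0.6087 m

x = 0.609 m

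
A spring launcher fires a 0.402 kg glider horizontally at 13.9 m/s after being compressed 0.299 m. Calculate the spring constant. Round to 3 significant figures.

½kx² = ½mv²
k = mv²/x² = (0.402)(13.9)²/(0.299)² = 868.8 N/m

k = 869 N/m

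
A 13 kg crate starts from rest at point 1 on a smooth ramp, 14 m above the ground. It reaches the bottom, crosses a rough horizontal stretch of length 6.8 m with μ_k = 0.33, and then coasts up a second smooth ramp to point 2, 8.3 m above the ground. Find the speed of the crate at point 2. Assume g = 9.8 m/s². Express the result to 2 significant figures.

v = 8.2 m/s

Energy at 1: mgh₁ = (13)(9.8)(14) = 1783.6 J
Friction loss: W_f = μ_k mg d = 285.9 J
At 2: ½mv² + mgh₂ = mgh₁ − W_f
½mv² = 1783.6 − 285.9 − 1057.4 = 440.29 J
v = √(2 × 440.29/13) = 8.230 m/s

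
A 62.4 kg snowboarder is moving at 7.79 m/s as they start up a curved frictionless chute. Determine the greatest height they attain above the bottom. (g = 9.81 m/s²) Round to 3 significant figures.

h = 3.09 m

By energy conservation, ½mv² = mgh
h = v²/(2g) = 7.79²/(2 × 9.81) = 3.093 m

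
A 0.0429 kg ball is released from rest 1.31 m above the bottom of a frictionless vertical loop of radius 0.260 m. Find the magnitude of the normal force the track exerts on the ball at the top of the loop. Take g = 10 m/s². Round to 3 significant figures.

Energy from release to top (height 2r): mgh = ½mv_top² + mg(2r)
v_top² = 2g(h − 2r) = 2(10)(1.31 − 0.5200) = 15.800 m²/s²
At the top, both N and weight point toward the centre: N + mg = mv_top²/r
N = m(v_top²/r − g) = 0.0429(15.800/0.260 − 10) = 2.178 N

N = 2.18 N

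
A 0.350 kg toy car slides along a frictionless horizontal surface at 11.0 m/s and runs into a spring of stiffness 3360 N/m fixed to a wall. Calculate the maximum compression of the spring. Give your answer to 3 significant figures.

x = 0.112 m

Conservation of energy between contact and max compression: ½mv² = ½kx²
x = v√(m/k) = 11.0 × √(0.350/3360) = 0.1123 m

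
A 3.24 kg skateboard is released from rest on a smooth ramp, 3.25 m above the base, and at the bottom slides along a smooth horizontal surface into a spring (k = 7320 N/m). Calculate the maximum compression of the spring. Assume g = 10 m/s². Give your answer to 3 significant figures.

x = 0.170 m

At max compression the skateboard is momentarily at rest: mgh = ½kx²
x = √(2mgh/k) = √(2 × 3.24 × 10 × 3.25 / 7320) = 0.1696 m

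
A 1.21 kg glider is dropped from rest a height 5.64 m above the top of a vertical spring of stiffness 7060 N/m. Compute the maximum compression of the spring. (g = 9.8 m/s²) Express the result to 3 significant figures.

x = 0.139 m

Take the reference level at the top of the uncompressed spring. At max compression the glider has fallen H + x and is momentarily at rest:
mg(H + x) = ½kx²
½(7060)x² − (1.21)(9.8)x − (1.21)(9.8)(5.64) = 0
3530x² − 11.86x − 66.88 = 0
x = [11.86 + √(140.6 + 944333)]/(2 × 3530) = 0.1393 m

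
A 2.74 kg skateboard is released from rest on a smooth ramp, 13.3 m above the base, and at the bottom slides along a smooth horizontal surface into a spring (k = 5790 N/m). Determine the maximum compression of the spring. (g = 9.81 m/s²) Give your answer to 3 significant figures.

x = 0.351 m

Gravitational PE at the top equals spring PE at max compression: mgh = ½kx²
x = √(2mgh/k) = √(2 × 2.74 × 9.81 × 13.3 / 5790) = 0.3514 m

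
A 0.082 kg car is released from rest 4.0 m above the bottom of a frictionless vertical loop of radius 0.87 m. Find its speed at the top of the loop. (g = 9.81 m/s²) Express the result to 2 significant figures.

v = 6.7 m/s

Energy conservation: mgh = ½mv_top² + mg(2r)
v_top² = 2g(h − 2r) = 2(9.81)(4.0 − 1.740) = 44.34
v_top = 6.659 m/s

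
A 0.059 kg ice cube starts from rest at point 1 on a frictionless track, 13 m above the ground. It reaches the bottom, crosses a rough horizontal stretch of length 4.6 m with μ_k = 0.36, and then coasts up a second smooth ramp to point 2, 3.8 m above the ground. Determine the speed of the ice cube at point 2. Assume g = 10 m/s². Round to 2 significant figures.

v = 12 m/s

Energy at 1: mgh₁ = (0.059)(10)(13) = 7.6700 J
Friction loss: W_f = μ_k mg d = 0.9770 J
At 2: ½mv² + mgh₂ = mgh₁ − W_f
½mv² = 7.6700 − 0.9770 − 2.2420 = 4.4510 J
v = √(2 × 4.4510/0.059) = 12.28 m/s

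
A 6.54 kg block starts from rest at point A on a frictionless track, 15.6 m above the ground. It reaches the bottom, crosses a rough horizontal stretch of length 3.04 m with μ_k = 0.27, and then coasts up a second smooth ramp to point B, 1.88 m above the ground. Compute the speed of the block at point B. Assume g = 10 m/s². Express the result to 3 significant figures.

Energy at A: mgh₁ = (6.54)(10)(15.6) = 1020.2 J
Friction loss: W_f = μ_k mg d = 53.68 J
At B: ½mv² + mgh₂ = mgh₁ − W_f
½mv² = 1020.2 − 53.68 − 122.95 = 843.61 J
v = √(2 × 843.61/6.54) = 16.06 m/s

v = 16.1 m/s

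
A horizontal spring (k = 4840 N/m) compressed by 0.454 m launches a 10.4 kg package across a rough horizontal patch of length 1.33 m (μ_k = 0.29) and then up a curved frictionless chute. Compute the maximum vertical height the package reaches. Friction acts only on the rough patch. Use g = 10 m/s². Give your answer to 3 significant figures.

h = 4.41 m

Spring energy: E₀ = ½kx² = ½(4840)(0.454)² = 498.80 J
Friction: W_f = μ_k mg d = (0.29)(10.4)(10)(1.33) = 40.11 J
Energy at base of ramp: E = 498.80 − 40.11 = 458.69 J
At max height all remaining energy is PE: mgh = E ⇒ h = E/(mg) = 458.69/(10.4 × 10) = 4.410 m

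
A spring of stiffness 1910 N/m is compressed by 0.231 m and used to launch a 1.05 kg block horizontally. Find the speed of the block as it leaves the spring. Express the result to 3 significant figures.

Conservation of energy: ½kx² = ½mv²
v = x√(k/m) = 0.231 × √(1910/1.05) = 9.852 m/s

v = 9.85 m/s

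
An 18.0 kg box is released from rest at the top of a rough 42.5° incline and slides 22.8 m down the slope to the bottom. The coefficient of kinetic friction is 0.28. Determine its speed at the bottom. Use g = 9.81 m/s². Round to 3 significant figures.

v = 14.5 m/s

Taking the bottom as reference, mgh = ½mv² + μ_k N L with h = L sinθ, N = mg cosθ:
mgh = mgL sinθ = (18.0)(9.81)(22.8)sin42.5° = 2719.9 J
W_f = μ_k mg cosθ · L = (0.28)(18.0)(9.81)cos42.5°·22.8 = 831.1 J
½mv² = 2719.9 − 831.1 = 1888.8 J
v = √(2 × 1888.8/18.0) = 14.49 m/s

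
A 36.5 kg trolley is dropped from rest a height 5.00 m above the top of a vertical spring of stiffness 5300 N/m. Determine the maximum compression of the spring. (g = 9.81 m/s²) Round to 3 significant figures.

x = 0.892 m

Measuring PE from the top of the relaxed spring, at max compression the trolley has dropped H + x with zero KE, so:
mg(H + x) = ½kx²
½(5300)x² − (36.5)(9.81)x − (36.5)(9.81)(5.00) = 0
2650x² − 358.1x − 1790 = 0
x = [358.1 + √(128211 + 1.8977e+07)]/(2 × 2650) = 0.8923 m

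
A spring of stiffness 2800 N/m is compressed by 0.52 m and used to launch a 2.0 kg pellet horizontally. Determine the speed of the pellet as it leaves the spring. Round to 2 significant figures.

v = 19 m/s

Spring PE converts entirely to kinetic energy: ½kx² = ½mv²
v = x√(k/m) = 0.52 × √(2800/2.0) = 19.46 m/s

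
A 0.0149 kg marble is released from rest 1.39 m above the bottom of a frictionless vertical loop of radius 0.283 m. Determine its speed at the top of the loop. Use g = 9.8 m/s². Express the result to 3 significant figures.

Energy conservation: mgh = ½mv_top² + mg(2r)
v_top² = 2g(h − 2r) = 2(9.8)(1.39 − 0.5660) = 16.15
v_top = 4.019 m/s

v = 4.02 m/s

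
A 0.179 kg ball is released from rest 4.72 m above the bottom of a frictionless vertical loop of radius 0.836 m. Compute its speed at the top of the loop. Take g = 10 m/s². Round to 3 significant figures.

v = 7.81 m/s

Energy conservation: mgh = ½mv_top² + mg(2r)
v_top² = 2g(h − 2r) = 2(10)(4.72 − 1.672) = 60.96
v_top = 7.808 m/s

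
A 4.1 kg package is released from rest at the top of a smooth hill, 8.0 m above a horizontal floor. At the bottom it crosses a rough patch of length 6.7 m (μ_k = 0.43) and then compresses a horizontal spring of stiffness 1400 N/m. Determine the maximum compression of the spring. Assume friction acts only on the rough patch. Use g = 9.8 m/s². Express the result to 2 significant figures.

x = 0.54 m

Initial energy: E₁ = mgh = (4.1)(9.8)(8.0) = 321.44 J
Friction removes W_f = μ_k mg d = (0.43)(4.1)(9.8)(6.7) = 115.8 J
Energy reaching the spring: E = 321.44 − 115.8 = 205.68 J
At max compression ½kx² = E ⇒ x = √(2E/k) = √(2 × 205.68/1400) = 0.5421 m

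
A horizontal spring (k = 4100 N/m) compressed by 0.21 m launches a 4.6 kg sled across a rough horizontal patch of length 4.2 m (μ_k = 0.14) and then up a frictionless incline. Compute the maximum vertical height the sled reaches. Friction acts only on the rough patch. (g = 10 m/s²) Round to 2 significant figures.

h = 1.4 m

Spring energy: E₀ = ½kx² = ½(4100)(0.21)² = 90.405 J
Friction: W_f = μ_k mg d = (0.14)(4.6)(10)(4.2) = 27.05 J
Energy at base of ramp: E = 90.405 − 27.05 = 63.357 J
At max height all remaining energy is PE: mgh = E ⇒ h = E/(mg) = 63.357/(4.6 × 10) = 1.377 m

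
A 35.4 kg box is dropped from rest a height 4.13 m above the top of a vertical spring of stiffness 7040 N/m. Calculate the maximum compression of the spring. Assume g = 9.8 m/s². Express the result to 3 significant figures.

x = 0.689 m

Let x be the compression. The total drop is H + x, and the box is instantaneously at rest at max compression, so energy conservation gives:
mg(H + x) = ½kx²
½(7040)x² − (35.4)(9.8)x − (35.4)(9.8)(4.13) = 0
3520x² − 346.9x − 1433 = 0
x = [346.9 + √(120353 + 2.0174e+07)]/(2 × 3520) = 0.6892 m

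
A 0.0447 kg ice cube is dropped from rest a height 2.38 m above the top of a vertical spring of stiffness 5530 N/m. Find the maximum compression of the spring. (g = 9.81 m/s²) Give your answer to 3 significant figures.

Measuring PE from the top of the relaxed spring, at max compression the cube has dropped H + x with zero KE, so:
mg(H + x) = ½kx²
½(5530)x² − (0.0447)(9.81)x − (0.0447)(9.81)(2.38) = 0
2765x² − 0.4385x − 1.044 = 0
x = [0.4385 + √(0.1923 + 11543)]/(2 × 2765) = 0.01951 m

x = 0.0195 m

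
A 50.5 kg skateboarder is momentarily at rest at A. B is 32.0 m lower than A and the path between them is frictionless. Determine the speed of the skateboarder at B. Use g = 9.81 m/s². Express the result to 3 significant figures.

Mechanical energy is conserved (no friction): mgh = ½mv²
v = √(2gh) = √(2 × 9.81 × 32.0) = √627.84 = 25.06 m/s

v = 25.1 m/s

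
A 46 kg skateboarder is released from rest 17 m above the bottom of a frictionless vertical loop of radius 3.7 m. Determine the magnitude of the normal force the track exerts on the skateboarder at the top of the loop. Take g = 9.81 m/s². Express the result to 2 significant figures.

N = 1900 N

Energy from release to top (height 2r): mgh = ½mv_top² + mg(2r)
v_top² = 2g(h − 2r) = 2(9.81)(17 − 7.400) = 188.35 m²/s²
At the top, both N and weight point toward the centre: N + mg = mv_top²/r
N = m(v_top²/r − g) = 46(188.35/3.7 − 9.81) = 1890 N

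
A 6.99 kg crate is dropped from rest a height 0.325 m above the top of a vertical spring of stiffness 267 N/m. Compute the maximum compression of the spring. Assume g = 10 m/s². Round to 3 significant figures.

x = 0.750 m

Take the reference level at the top of the uncompressed spring. At max compression the crate has fallen H + x and is momentarily at rest:
mg(H + x) = ½kx²
½(267)x² − (6.99)(10)x − (6.99)(10)(0.325) = 0
133.5x² − 69.90x − 22.72 = 0
x = [69.90 + √(4886 + 12131)]/(2 × 133.5) = 0.7504 m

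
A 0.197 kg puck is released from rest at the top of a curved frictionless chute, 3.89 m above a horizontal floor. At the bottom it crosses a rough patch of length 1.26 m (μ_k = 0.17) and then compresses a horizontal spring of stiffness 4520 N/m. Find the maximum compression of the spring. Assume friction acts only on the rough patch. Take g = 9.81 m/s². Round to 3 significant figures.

Initial energy: E₁ = mgh = (0.197)(9.81)(3.89) = 7.5177 J
Friction removes W_f = μ_k mg d = (0.17)(0.197)(9.81)(1.26) = 0.4140 J
Energy reaching the spring: E = 7.5177 − 0.4140 = 7.1037 J
At max compression ½kx² = E ⇒ x = √(2E/k) = √(2 × 7.1037/4520) = 0.05606 m

x = 0.0561 m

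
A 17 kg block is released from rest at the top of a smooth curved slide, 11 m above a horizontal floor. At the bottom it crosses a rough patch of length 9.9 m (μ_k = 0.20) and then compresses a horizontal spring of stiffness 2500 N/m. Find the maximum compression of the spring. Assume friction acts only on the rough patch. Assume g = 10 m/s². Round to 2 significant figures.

Initial energy: E₁ = mgh = (17)(10)(11) = 1870.0 J
Friction removes W_f = μ_k mg d = (0.20)(17)(10)(9.9) = 336.6 J
Energy reaching the spring: E = 1870.0 − 336.6 = 1533.4 J
At max compression ½kx² = E ⇒ x = √(2E/k) = √(2 × 1533.4/2500) = 1.108 m

x = 1.1 m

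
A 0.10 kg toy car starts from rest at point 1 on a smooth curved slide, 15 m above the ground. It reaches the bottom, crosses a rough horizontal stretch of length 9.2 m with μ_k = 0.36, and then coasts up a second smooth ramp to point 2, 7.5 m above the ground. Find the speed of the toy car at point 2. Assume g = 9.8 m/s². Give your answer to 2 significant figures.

v = 9.1 m/s

Energy at 1: mgh₁ = (0.10)(9.8)(15) = 14.700 J
Friction loss: W_f = μ_k mg d = 3.246 J
At 2: ½mv² + mgh₂ = mgh₁ − W_f
½mv² = 14.700 − 3.246 − 7.3500 = 4.1042 J
v = √(2 × 4.1042/0.10) = 9.060 m/s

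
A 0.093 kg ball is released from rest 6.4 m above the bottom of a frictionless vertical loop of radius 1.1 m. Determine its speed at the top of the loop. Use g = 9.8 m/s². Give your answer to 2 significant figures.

v = 9.1 m/s

Energy conservation: mgh = ½mv_top² + mg(2r)
v_top² = 2g(h − 2r) = 2(9.8)(6.4 − 2.200) = 82.32
v_top = 9.073 m/s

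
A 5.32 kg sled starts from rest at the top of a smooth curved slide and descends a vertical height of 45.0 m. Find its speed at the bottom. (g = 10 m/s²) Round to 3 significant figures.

By conservation of mechanical energy, mgh = ½mv²
v = √(2gh) = √(2 × 10 × 45.0) = √900.00 = 30.00 m/s

v = 30.0 m/s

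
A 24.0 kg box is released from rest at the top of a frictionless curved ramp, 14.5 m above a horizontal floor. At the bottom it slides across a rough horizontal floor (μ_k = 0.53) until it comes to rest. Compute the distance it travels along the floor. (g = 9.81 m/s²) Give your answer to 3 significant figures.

Applying the work–energy principle:
At rest all PE has been dissipated by friction: mgh = μ_k m g d
d = h/μ_k = 14.5/0.53 = 27.36 m

d = 27.4 m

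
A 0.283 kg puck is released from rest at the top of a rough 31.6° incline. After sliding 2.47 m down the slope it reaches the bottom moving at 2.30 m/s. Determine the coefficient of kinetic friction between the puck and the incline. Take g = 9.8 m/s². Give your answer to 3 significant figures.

Energy balance down the incline: mg L sinθ − ½mv² = μ_k (mg cosθ) L
mgL sinθ = 3.5895 J; ½mv² = 0.74853 J
W_f = 3.5895 − 0.74853 = 2.841 J
μ_k = W_f/(mg cosθ · L) = 2.841/(2.362 × 2.47) = 0.4869

μ_k = 0.487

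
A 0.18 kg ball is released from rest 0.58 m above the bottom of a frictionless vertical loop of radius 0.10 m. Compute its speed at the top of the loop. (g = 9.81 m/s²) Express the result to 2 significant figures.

Energy conservation: mgh = ½mv_top² + mg(2r)
v_top² = 2g(h − 2r) = 2(9.81)(0.58 − 0.2000) = 7.456
v_top = 2.730 m/s

v = 2.7 m/s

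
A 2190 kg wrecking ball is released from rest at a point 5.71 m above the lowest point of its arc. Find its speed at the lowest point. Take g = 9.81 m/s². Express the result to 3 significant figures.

v = 10.6 m/s

By conservation of mechanical energy, mgh = ½mv²
The mass cancels from both sides.
v = √(2gh) = √(2 × 9.81 × 5.71) = √112.03 = 10.58 m/s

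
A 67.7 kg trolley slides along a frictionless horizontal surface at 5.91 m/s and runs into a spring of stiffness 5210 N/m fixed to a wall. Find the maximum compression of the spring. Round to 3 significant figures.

At max compression the trolley is momentarily at rest: ½mv² = ½kx²
x = v√(m/k) = 5.91 × √(67.7/5210) = 0.6737 m

x = 0.674 m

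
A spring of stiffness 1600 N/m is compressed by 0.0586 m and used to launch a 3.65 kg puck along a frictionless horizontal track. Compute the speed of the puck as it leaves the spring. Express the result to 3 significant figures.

v = 1.23 m/s

Conservation of energy: ½kx² = ½mv²
v = x√(k/m) = 0.0586 × √(1600/3.65) = 1.227 m/s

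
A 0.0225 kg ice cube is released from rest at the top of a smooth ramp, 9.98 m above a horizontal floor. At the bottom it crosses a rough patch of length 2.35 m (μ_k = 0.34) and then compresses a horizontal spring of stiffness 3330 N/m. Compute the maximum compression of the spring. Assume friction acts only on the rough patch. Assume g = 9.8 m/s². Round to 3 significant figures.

Initial energy: E₁ = mgh = (0.0225)(9.8)(9.98) = 2.2006 J
Friction removes W_f = μ_k mg d = (0.34)(0.0225)(9.8)(2.35) = 0.1762 J
Energy reaching the spring: E = 2.2006 − 0.1762 = 2.0244 J
At max compression ½kx² = E ⇒ x = √(2E/k) = √(2 × 2.0244/3330) = 0.03487 m

x = 0.0349 m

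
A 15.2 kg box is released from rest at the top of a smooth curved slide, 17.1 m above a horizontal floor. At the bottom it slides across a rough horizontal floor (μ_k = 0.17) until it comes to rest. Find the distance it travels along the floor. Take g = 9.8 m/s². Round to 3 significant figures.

Applying the work–energy principle:
At rest all PE has been dissipated by friction: mgh = μ_k m g d
d = h/μ_k = 17.1/0.17 = 100.6 m

d = 101 m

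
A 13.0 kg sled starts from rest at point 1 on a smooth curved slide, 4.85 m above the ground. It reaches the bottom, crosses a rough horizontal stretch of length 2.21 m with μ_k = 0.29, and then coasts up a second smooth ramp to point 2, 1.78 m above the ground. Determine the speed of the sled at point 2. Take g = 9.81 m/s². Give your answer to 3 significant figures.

v = 6.90 m/s

Energy at 1: mgh₁ = (13.0)(9.81)(4.85) = 618.52 J
Friction loss: W_f = μ_k mg d = 81.73 J
At 2: ½mv² + mgh₂ = mgh₁ − W_f
½mv² = 618.52 − 81.73 − 227.00 = 309.78 J
v = √(2 × 309.78/13.0) = 6.904 m/s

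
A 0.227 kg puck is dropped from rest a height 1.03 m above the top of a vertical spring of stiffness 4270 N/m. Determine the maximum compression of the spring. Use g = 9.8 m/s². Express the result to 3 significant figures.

Measuring PE from the top of the relaxed spring, at max compression the puck has dropped H + x with zero KE, so:
mg(H + x) = ½kx²
½(4270)x² − (0.227)(9.8)x − (0.227)(9.8)(1.03) = 0
2135x² − 2.225x − 2.291 = 0
x = [2.225 + √(4.949 + 19568)]/(2 × 2135) = 0.03329 m

x = 0.0333 m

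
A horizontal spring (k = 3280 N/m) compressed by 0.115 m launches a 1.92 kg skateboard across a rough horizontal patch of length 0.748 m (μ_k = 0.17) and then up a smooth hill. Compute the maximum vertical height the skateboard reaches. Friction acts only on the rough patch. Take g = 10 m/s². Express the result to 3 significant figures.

Spring energy: E₀ = ½kx² = ½(3280)(0.115)² = 21.689 J
Friction: W_f = μ_k mg d = (0.17)(1.92)(10)(0.748) = 2.441 J
Energy at base of ramp: E = 21.689 − 2.441 = 19.248 J
At max height all remaining energy is PE: mgh = E ⇒ h = E/(mg) = 19.248/(1.92 × 10) = 1.002 m

h = 1.00 m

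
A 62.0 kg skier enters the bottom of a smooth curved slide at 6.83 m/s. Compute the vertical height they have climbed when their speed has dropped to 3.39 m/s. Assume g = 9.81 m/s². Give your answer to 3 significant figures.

h = 1.79 m

Conservation of energy: ½mv₁² = ½mv₂² + mgh
h = (v₁² − v₂²)/(2g) = (6.83² − 3.39²)/(2 × 9.81) = 1.792 m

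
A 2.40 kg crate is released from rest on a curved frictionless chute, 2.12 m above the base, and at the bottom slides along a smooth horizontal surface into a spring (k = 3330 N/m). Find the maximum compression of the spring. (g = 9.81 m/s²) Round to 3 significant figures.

Gravitational PE at the top equals spring PE at max compression: mgh = ½kx²
x = √(2mgh/k) = √(2 × 2.40 × 9.81 × 2.12 / 3330) = 0.1731 m

x = 0.173 m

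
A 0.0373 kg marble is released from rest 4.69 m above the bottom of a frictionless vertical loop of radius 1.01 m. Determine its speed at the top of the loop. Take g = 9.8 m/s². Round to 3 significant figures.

v = 7.23 m/s

Energy conservation: mgh = ½mv_top² + mg(2r)
v_top² = 2g(h − 2r) = 2(9.8)(4.69 − 2.020) = 52.33
v_top = 7.234 m/s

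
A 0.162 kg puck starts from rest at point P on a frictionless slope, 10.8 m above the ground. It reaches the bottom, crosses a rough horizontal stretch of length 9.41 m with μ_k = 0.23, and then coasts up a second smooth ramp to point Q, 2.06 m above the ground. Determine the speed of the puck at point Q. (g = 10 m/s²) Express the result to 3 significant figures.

Energy at P: mgh₁ = (0.162)(10)(10.8) = 17.496 J
Friction loss: W_f = μ_k mg d = 3.506 J
At Q: ½mv² + mgh₂ = mgh₁ − W_f
½mv² = 17.496 − 3.506 − 3.3372 = 10.653 J
v = √(2 × 10.653/0.162) = 11.47 m/s

v = 11.5 m/s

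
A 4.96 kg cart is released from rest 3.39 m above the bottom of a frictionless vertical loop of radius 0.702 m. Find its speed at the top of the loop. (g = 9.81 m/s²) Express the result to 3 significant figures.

Energy conservation: mgh = ½mv_top² + mg(2r)
v_top² = 2g(h − 2r) = 2(9.81)(3.39 − 1.404) = 38.97
v_top = 6.242 m/s

v = 6.24 m/s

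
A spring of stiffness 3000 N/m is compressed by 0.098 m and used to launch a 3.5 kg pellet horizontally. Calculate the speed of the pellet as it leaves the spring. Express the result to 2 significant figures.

v = 2.9 m/s

Conservation of energy: ½kx² = ½mv²
v = x√(k/m) = 0.098 × √(3000/3.5) = 2.869 m/s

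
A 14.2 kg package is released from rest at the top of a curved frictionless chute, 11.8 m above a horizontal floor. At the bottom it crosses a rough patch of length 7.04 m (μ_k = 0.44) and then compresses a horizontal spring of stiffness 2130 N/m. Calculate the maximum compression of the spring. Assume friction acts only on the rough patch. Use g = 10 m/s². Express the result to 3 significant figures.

Initial energy: E₁ = mgh = (14.2)(10)(11.8) = 1675.6 J
Friction removes W_f = μ_k mg d = (0.44)(14.2)(10)(7.04) = 439.9 J
Energy reaching the spring: E = 1675.6 − 439.9 = 1235.7 J
At max compression ½kx² = E ⇒ x = √(2E/k) = √(2 × 1235.7/2130) = 1.077 m

x = 1.08 m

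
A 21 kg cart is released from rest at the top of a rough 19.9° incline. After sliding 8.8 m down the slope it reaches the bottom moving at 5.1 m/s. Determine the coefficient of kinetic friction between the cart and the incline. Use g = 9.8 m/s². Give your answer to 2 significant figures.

μ_k = 0.20

mgh = ½mv² + μ_k (mg cosθ) L, with h = L sinθ
mgL sinθ = 616.44 J; ½mv² = 273.10 J
W_f = 616.44 − 273.10 = 343.3 J
μ_k = W_f/(mg cosθ · L) = 343.3/(193.5 × 8.8) = 0.2016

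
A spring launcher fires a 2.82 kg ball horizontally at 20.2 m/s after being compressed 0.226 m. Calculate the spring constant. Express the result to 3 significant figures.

Spring PE at full compression equals KE at release: ½kx² = ½mv²
k = mv²/x² = (2.82)(20.2)²/(0.226)² = 22529 N/m

k = 22500 N/m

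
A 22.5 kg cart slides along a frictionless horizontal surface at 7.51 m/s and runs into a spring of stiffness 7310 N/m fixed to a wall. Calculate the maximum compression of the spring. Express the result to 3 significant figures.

All KE is stored as spring PE at maximum compression: ½mv² = ½kx²
x = v√(m/k) = 7.51 × √(22.5/7310) = 0.4167 m

x = 0.417 m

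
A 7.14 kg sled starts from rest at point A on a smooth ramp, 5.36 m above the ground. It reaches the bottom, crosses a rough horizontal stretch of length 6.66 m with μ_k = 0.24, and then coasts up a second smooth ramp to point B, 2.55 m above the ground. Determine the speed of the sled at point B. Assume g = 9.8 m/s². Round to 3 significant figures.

v = 4.87 m/s

Energy at A: mgh₁ = (7.14)(9.8)(5.36) = 375.05 J
Friction loss: W_f = μ_k mg d = 111.8 J
At B: ½mv² + mgh₂ = mgh₁ − W_f
½mv² = 375.05 − 111.8 − 178.43 = 84.778 J
v = √(2 × 84.778/7.14) = 4.873 m/s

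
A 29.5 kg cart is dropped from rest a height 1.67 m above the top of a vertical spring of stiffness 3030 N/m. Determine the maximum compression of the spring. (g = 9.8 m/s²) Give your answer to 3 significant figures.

Take the reference level at the top of the uncompressed spring. At max compression the cart has fallen H + x and is momentarily at rest:
mg(H + x) = ½kx²
½(3030)x² − (29.5)(9.8)x − (29.5)(9.8)(1.67) = 0
1515x² − 289.1x − 482.8 = 0
x = [289.1 + √(83579 + 2.9257e+06)]/(2 × 1515) = 0.6679 m

x = 0.668 m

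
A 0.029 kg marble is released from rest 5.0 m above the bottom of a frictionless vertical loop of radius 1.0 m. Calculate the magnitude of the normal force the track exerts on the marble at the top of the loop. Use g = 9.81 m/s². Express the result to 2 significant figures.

Energy from release to top (height 2r): mgh = ½mv_top² + mg(2r)
v_top² = 2g(h − 2r) = 2(9.81)(5.0 − 2.000) = 58.860 m²/s²
At the top, both N and weight point toward the centre: N + mg = mv_top²/r
N = m(v_top²/r − g) = 0.029(58.860/1.0 − 9.81) = 1.422 N

N = 1.4 N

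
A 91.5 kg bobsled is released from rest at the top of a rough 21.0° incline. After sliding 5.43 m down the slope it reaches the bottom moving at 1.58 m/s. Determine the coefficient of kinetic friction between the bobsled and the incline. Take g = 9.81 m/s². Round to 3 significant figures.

Energy balance down the incline: mg L sinθ − ½mv² = μ_k (mg cosθ) L
mgL sinθ = 1746.7 J; ½mv² = 114.21 J
W_f = 1746.7 − 114.21 = 1632 J
μ_k = W_f/(mg cosθ · L) = 1632/(838.0 × 5.43) = 0.3588

μ_k = 0.359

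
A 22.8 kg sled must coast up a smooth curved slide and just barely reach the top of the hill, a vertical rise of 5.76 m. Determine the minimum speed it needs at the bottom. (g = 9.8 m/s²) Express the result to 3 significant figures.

v = 10.6 m/s

At the top it is momentarily at rest, so all KE converts to PE: ½mv² = mgh
v = √(2gh) = √(2 × 9.8 × 5.76) = 10.63 m/s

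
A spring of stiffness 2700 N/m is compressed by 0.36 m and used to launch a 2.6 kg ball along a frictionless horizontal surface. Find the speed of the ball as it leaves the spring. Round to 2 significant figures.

v = 12 m/s

Conservation of energy: ½kx² = ½mv²
v = x√(k/m) = 0.36 × √(2700/2.6) = 11.60 m/s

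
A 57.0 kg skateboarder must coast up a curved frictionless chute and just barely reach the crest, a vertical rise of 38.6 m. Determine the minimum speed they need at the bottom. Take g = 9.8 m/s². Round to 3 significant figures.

v = 27.5 m/s

At the top they are momentarily at rest, so all KE converts to PE: ½mv² = mgh
v = √(2gh) = √(2 × 9.8 × 38.6) = 27.51 m/s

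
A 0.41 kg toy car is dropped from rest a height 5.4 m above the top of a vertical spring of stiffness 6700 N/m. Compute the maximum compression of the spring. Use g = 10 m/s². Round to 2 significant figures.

Let x be the compression. The total drop is H + x, and the car is instantaneously at rest at max compression, so energy conservation gives:
mg(H + x) = ½kx²
½(6700)x² − (0.41)(10)x − (0.41)(10)(5.4) = 0
3350x² − 4.100x − 22.14 = 0
x = [4.100 + √(16.81 + 296676)]/(2 × 3350) = 0.08191 m

x = 0.082 m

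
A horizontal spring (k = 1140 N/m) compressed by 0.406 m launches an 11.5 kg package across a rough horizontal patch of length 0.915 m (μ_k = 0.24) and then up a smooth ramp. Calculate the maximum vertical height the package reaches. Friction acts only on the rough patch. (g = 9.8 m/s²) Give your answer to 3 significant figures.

h = 0.614 m

Spring energy: E₀ = ½kx² = ½(1140)(0.406)² = 93.957 J
Friction: W_f = μ_k mg d = (0.24)(11.5)(9.8)(0.915) = 24.75 J
Energy at base of ramp: E = 93.957 − 24.75 = 69.208 J
At max height all remaining energy is PE: mgh = E ⇒ h = E/(mg) = 69.208/(11.5 × 9.8) = 0.6141 m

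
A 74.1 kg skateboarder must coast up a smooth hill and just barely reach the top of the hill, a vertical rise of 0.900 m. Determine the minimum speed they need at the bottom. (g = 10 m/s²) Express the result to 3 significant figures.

At the top they are momentarily at rest, so all KE converts to PE: ½mv² = mgh
v = √(2gh) = √(2 × 10 × 0.900) = 4.243 m/s

v = 4.24 m/s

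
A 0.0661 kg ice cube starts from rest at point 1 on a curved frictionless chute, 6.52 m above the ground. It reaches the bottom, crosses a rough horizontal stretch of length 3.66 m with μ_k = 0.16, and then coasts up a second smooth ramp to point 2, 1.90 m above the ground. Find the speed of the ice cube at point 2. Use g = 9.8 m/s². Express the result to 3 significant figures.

Energy at 1: mgh₁ = (0.0661)(9.8)(6.52) = 4.2235 J
Friction loss: W_f = μ_k mg d = 0.3793 J
At 2: ½mv² + mgh₂ = mgh₁ − W_f
½mv² = 4.2235 − 0.3793 − 1.2308 = 2.6134 J
v = √(2 × 2.6134/0.0661) = 8.892 m/s

v = 8.89 m/s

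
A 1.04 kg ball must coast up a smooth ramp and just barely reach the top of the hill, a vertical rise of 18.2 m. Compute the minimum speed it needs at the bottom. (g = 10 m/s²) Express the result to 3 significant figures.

v = 19.1 m/s

At the top it is momentarily at rest, so all KE converts to PE: ½mv² = mgh
v = √(2gh) = √(2 × 10 × 18.2) = 19.08 m/s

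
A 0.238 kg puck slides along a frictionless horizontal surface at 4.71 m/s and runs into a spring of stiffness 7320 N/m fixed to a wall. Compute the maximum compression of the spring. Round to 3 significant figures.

All KE is stored as spring PE at maximum compression: ½mv² = ½kx²
x = v√(m/k) = 4.71 × √(0.238/7320) = 0.02686 m

x = 0.0269 m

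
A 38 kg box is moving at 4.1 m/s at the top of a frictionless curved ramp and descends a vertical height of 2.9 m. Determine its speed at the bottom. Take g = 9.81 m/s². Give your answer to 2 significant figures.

Energy conservation between the two points: ½mv₀² + mgh = ½mv²
v² = v₀² + 2gh = (4.1)² + 2(9.81)(2.9) = 73.708
v = √73.708 = 8.585 m/s

v = 8.6 m/s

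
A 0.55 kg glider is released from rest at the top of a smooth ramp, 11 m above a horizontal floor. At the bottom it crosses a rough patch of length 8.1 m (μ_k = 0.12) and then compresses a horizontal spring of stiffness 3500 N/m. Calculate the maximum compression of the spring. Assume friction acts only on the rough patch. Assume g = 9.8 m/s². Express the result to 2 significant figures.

x = 0.18 m

Initial energy: E₁ = mgh = (0.55)(9.8)(11) = 59.290 J
Friction removes W_f = μ_k mg d = (0.12)(0.55)(9.8)(8.1) = 5.239 J
Energy reaching the spring: E = 59.290 − 5.239 = 54.051 J
At max compression ½kx² = E ⇒ x = √(2E/k) = √(2 × 54.051/3500) = 0.1757 m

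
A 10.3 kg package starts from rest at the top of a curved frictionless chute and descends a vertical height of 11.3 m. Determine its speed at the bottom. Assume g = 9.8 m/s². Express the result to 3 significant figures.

Mechanical energy is conserved (no friction): mgh = ½mv²
v = √(2gh) = √(2 × 9.8 × 11.3) = √221.48 = 14.88 m/s

v = 14.9 m/s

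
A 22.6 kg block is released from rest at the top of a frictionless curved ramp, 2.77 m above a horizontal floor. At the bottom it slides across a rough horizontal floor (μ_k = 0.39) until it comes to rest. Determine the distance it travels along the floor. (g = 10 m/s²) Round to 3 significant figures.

Applying the work–energy principle:
At rest all PE has been dissipated by friction: mgh = μ_k m g d
d = h/μ_k = 2.77/0.39 = 7.103 m

d = 7.10 m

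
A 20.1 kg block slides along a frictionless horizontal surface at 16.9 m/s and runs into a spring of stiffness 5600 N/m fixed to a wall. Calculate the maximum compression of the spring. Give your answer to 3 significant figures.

x = 1.01 m

Conservation of energy between contact and max compression: ½mv² = ½kx²
x = v√(m/k) = 16.9 × √(20.1/5600) = 1.012 m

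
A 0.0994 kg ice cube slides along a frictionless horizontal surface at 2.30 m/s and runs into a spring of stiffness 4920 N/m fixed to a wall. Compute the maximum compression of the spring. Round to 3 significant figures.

Conservation of energy between contact and max compression: ½mv² = ½kx²
x = v√(m/k) = 2.30 × √(0.0994/4920) = 0.01034 m

x = 0.0103 m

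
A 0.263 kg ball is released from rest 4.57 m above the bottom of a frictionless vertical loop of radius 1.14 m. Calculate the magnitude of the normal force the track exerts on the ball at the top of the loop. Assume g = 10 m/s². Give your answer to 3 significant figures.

N = 7.94 N

Energy from release to top (height 2r): mgh = ½mv_top² + mg(2r)
v_top² = 2g(h − 2r) = 2(10)(4.57 − 2.280) = 45.800 m²/s²
At the top, both N and weight point toward the centre: N + mg = mv_top²/r
N = m(v_top²/r − g) = 0.263(45.800/1.14 − 10) = 7.936 N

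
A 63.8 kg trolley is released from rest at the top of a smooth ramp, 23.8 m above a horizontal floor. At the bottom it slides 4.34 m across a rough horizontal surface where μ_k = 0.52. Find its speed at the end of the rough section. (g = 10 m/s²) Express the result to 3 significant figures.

Energy bookkeeping (friction removes W_f = μ_k N d):
mgh = ½mv² + μ_k m g d
W_f = μ_k mg d = (0.52)(63.8)(10)(4.34) = 1440 J
½mv² = mgh − W_f = 15184 − 1440 = 13745 J
v = √(2 × 13745/63.8) = 20.76 m/s

v = 20.8 m/s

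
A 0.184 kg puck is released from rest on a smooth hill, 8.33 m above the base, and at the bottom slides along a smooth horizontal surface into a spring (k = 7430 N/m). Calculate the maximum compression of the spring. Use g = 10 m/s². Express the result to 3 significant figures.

x = 0.0642 m

Gravitational PE at the top equals spring PE at max compression: mgh = ½kx²
x = √(2mgh/k) = √(2 × 0.184 × 10 × 8.33 / 7430) = 0.06423 m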